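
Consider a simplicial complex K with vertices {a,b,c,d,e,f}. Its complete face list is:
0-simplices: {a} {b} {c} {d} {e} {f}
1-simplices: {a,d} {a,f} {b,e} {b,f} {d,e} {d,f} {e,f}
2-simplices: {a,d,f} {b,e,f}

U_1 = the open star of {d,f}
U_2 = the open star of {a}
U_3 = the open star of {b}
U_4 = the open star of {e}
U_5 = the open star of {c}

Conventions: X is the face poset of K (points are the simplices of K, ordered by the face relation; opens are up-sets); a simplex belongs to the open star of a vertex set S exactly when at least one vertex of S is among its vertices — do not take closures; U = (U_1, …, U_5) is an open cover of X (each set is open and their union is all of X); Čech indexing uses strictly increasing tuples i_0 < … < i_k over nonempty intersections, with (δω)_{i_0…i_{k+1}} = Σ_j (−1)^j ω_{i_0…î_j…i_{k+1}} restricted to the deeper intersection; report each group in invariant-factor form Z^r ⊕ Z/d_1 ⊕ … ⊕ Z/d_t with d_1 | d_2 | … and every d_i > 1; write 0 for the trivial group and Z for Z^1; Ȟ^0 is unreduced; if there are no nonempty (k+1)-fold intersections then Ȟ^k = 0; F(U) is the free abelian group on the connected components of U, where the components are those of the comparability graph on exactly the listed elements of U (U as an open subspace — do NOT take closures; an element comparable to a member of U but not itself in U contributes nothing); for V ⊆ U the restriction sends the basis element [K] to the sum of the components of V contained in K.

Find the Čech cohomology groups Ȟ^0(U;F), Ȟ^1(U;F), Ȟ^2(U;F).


Ȟ^0(U;F) ≅ Z^2, Ȟ^1(U;F) ≅ Z and Ȟ^2(U;F) ≅ 0

cover nerve:
  U1={{d},{f},{a,d},{a,f},{b,f},{d,e},{d,f},{e,f},{a,d,f},{b,e,f}} U2={{a},{a,d},{a,f},{a,d,f}} U3={{b},{b,e},{b,f},{b,e,f}} U4={{e},{b,e},{d,e},{e,f},{b,e,f}} U5={{c}}
  U12={{a,d},{a,f},{a,d,f}} U13={{b,f},{b,e,f}} U14={{d,e},{e,f},{b,e,f}} U34={{b,e},{b,e,f}}
  U134={{b,e,f}}
components per intersection:
  U1: {{d},{f},{a,d},{a,f},{b,f},{d,e},{d,f},{e,f},{a,d,f},{b,e,f}}
  U2: {{a},{a,d},{a,f},{a,d,f}}
  U3: {{b},{b,e},{b,f},{b,e,f}}
  U4: {{e},{b,e},{d,e},{e,f},{b,e,f}}
  U5: {{c}}
  U12: {{a,d},{a,f},{a,d,f}}
  U13: {{b,f},{b,e,f}}
  U14: {{d,e}} {{e,f},{b,e,f}}
  U34: {{b,e},{b,e,f}}
  U134: {{b,e,f}}
C dims 5,5,1; δ0: rk 3, SNF 1^3; δ1: rk 1, SNF 1^1
Ȟ^0: (5−3)−0=2 ⇒ Z^2
Ȟ^1: (5−1)−3=1 ⇒ Z
Ȟ^2: (1−0)−1=0 ⇒ 0


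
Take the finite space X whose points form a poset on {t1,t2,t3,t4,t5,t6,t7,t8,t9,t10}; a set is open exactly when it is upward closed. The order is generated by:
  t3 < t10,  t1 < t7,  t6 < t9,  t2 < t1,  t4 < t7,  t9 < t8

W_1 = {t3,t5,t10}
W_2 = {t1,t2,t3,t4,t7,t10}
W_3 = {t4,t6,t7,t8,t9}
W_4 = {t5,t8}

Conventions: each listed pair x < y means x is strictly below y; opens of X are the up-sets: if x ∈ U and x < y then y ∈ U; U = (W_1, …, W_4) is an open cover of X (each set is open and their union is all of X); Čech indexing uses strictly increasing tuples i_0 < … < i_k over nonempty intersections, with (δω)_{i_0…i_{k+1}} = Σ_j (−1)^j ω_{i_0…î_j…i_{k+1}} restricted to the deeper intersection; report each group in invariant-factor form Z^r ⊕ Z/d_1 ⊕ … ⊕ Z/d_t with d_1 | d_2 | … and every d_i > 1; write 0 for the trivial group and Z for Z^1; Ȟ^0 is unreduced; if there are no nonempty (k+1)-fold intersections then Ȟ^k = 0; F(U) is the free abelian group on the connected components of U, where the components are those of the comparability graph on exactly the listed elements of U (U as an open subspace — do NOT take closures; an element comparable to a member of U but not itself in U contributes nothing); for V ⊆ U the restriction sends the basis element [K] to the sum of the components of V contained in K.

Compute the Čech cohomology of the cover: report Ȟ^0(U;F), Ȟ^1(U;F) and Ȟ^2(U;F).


Ȟ^0 = Z^4, Ȟ^1 = 0, Ȟ^2 = 0

nonempty overlaps:
  W12={t3,t10} W14={t5} W23={t4,t7} W34={t8}
components per intersection:
  W1: {t3,t10} {t5}
  W2: {t1,t2,t4,t7} {t3,t10}
  W3: {t4,t7} {t6,t8,t9}
  W4: {t5} {t8}
  W12: {t3,t10}
  W14: {t5}
  W23: {t4,t7}
  W34: {t8}
C dims 8,4; δ0: rk 4, SNF 1^4
degree 0: 8−4−0 = 4 → Ȟ^0 ≅ Z^4
degree 1: 4−0−4 = 0 → Ȟ^1 ≅ 0
degree 2: 0−0−0 = 0 → Ȟ^2 ≅ 0


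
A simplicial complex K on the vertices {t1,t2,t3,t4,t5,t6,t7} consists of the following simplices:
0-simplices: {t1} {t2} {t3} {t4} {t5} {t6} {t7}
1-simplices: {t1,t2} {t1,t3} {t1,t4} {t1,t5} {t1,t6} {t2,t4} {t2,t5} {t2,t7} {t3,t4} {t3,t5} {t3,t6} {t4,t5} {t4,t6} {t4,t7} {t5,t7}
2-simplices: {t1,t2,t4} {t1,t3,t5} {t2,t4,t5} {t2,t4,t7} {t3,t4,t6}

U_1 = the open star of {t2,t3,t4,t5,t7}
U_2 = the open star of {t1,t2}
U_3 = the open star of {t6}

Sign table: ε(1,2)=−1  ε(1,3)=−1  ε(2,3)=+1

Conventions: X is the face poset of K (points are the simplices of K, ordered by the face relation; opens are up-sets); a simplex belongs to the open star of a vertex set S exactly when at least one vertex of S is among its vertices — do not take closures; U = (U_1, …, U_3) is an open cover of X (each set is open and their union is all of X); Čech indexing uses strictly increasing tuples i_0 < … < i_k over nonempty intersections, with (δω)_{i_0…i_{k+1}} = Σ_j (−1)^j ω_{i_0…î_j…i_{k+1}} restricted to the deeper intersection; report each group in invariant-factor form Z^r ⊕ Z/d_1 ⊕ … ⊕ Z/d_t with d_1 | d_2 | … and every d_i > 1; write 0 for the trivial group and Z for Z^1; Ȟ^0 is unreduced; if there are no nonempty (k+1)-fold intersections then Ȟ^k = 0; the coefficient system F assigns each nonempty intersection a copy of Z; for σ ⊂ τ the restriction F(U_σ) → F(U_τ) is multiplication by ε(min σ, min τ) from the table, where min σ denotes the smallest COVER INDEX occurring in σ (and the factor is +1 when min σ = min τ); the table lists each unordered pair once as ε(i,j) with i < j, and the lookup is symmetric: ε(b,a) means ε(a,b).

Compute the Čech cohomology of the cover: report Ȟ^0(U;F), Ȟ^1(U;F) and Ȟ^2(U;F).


cover nerve:
  U1={{t2},{t3},{t4},{t5},{t7},{t1,t2},{t1,t3},{t1,t4},{t1,t5},{t2,t4},{t2,t5},{t2,t7},{t3,t4},{t3,t5},{t3,t6},{t4,t5},{t4,t6},{t4,t7},{t5,t7},{t1,t2,t4},{t1,t3,t5},{t2,t4,t5},{t2,t4,t7},{t3,t4,t6}} U2={{t1},{t2},{t1,t2},{t1,t3},{t1,t4},{t1,t5},{t1,t6},{t2,t4},{t2,t5},{t2,t7},{t1,t2,t4},{t1,t3,t5},{t2,t4,t5},{t2,t4,t7}} U3={{t6},{t1,t6},{t3,t6},{t4,t6},{t3,t4,t6}}
  U12={{t2},{t1,t2},{t1,t3},{t1,t4},{t1,t5},{t2,t4},{t2,t5},{t2,t7},{t1,t2,t4},{t1,t3,t5},{t2,t4,t5},{t2,t4,t7}} U13={{t3,t6},{t4,t6},{t3,t4,t6}} U23={{t1,t6}}
C dims 3,3; δ0: rk 2, SNF 1^2
Ȟ^0: (3−2)−0=1 ⇒ Z
Ȟ^1: (3−0)−2=1 ⇒ Z
Ȟ^2: (0−0)−0=0 ⇒ 0

Ȟ^0 = Z,  Ȟ^1 = Z,  Ȟ^2 = 0


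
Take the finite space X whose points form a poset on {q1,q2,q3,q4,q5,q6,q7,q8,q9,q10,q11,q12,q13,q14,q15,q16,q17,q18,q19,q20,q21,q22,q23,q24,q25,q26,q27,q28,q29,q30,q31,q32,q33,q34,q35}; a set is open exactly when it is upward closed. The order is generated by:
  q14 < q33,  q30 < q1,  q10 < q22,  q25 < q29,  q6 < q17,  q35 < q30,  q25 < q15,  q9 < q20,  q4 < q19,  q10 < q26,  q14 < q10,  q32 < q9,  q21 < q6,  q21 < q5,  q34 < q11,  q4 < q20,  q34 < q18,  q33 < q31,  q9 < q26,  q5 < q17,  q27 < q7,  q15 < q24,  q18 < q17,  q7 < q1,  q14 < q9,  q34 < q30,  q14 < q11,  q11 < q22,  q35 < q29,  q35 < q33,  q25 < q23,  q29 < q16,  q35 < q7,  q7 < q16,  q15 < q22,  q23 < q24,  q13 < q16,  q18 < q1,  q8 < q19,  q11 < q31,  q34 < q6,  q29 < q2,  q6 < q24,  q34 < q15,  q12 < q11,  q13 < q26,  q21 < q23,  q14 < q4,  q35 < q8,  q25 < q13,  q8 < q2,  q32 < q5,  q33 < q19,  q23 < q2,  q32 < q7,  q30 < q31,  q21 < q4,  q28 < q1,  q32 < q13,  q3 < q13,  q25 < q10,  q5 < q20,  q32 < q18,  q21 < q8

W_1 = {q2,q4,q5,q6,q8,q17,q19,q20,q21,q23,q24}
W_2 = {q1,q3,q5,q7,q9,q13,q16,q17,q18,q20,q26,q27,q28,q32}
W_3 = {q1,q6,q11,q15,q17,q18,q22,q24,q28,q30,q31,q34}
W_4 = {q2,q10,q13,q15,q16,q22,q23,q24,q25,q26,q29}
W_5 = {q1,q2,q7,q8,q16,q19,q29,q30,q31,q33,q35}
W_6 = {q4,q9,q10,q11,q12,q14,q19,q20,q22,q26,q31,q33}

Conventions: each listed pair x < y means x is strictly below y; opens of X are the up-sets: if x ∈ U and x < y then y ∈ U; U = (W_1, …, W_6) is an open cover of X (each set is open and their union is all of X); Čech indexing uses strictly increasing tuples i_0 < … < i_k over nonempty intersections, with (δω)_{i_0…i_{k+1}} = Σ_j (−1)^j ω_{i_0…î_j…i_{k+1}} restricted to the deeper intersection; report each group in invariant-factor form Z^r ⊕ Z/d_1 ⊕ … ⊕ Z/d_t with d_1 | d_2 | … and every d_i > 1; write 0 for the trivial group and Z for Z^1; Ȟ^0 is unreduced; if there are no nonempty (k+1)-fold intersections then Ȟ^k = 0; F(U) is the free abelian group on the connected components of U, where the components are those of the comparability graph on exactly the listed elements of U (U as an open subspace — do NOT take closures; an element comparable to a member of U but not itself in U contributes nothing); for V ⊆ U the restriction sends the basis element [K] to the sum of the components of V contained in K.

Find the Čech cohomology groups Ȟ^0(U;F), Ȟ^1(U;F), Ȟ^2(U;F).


Ȟ^0 = Z; Ȟ^1 = 0; Ȟ^2 = Z/2

intersection data:
  W12={q5,q17,q20} W13={q6,q17,q24} W14={q2,q23,q24} W15={q2,q8,q19} W16={q4,q19,q20} W23={q1,q17,q18,q28} W24={q13,q16,q26} W25={q1,q7,q16} W26={q9,q20,q26} W34={q15,q22,q24} W35={q1,q30,q31} W36={q11,q22,q31} W45={q2,q16,q29} W46={q10,q22,q26} W56={q19,q31,q33}
  W123={q17} W126={q20} W134={q24} W145={q2} W156={q19} W235={q1} W245={q16} W246={q26} W346={q22} W356={q31}
components per intersection:
  W1: {q2,q4,q5,q6,q8,q17,q19,q20,q21,q23,q24}
  W2: {q1,q3,q5,q7,q9,q13,q16,q17,q18,q20,q26,q27,q28,q32}
  W3: {q1,q6,q11,q15,q17,q18,q22,q24,q28,q30,q31,q34}
  W4: {q2,q10,q13,q15,q16,q22,q23,q24,q25,q26,q29}
  W5: {q1,q2,q7,q8,q16,q19,q29,q30,q31,q33,q35}
  W6: {q4,q9,q10,q11,q12,q14,q19,q20,q22,q26,q31,q33}
  W12: {q5,q17,q20}
  W13: {q6,q17,q24}
  W14: {q2,q23,q24}
  W15: {q2,q8,q19}
  W16: {q4,q19,q20}
  W23: {q1,q17,q18,q28}
  W24: {q13,q16,q26}
  W25: {q1,q7,q16}
  W26: {q9,q20,q26}
  W34: {q15,q22,q24}
  W35: {q1,q30,q31}
  W36: {q11,q22,q31}
  W45: {q2,q16,q29}
  W46: {q10,q22,q26}
  W56: {q19,q31,q33}
  W123: {q17}
  W126: {q20}
  W134: {q24}
  W145: {q2}
  W156: {q19}
  W235: {q1}
  W245: {q16}
  W246: {q26}
  W346: {q22}
  W356: {q31}
C dims 6,15,10; δ0: rk 5, SNF 1^5; δ1: rk 10, SNF 1^9·2
Ȟ^0 = (6 − 5) − 0 = 1, so Ȟ^0 ≅ Z
Ȟ^1 = (15 − 10) − 5 = 0, so Ȟ^1 ≅ 0
Ȟ^2 = (10 − 0) − 10 = 0 plus torsion [2], so Ȟ^2 ≅ Z/2


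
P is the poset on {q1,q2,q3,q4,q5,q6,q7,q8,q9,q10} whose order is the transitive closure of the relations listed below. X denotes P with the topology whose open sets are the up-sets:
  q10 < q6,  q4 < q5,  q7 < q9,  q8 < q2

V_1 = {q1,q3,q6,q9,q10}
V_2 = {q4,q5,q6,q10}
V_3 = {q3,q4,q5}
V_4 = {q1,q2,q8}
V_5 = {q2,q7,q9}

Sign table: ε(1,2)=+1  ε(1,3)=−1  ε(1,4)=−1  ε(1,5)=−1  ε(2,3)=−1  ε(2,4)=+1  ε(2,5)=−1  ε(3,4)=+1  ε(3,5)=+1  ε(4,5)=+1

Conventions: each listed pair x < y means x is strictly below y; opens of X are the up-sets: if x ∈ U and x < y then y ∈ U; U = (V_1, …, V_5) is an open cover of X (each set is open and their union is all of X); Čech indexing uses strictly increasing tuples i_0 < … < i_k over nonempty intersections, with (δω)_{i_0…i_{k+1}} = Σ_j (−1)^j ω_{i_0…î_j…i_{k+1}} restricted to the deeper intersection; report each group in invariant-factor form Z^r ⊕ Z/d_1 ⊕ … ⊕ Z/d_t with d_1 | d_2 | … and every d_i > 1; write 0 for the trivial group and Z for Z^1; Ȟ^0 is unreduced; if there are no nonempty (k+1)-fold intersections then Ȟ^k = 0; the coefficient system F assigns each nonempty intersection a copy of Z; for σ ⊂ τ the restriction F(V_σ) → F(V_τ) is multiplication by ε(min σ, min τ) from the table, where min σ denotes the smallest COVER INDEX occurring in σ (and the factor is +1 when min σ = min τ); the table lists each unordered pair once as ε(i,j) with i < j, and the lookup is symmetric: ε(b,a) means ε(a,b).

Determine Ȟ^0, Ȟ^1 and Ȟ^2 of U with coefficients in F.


nerve of the cover:
  V12={q6,q10} V13={q3} V14={q1} V15={q9} V23={q4,q5} V45={q2}
C dims 5,6; δ0: rk 4, SNF 1^4
Ȟ^0 = (5 − 4) − 0 = 1, so Ȟ^0 ≅ Z
Ȟ^1 = (6 − 0) − 4 = 2, so Ȟ^1 ≅ Z^2
Ȟ^2 = (0 − 0) − 0 = 0, so Ȟ^2 ≅ 0

Ȟ^0 ≅ Z,  Ȟ^1 ≅ Z^2,  Ȟ^2 ≅ 0


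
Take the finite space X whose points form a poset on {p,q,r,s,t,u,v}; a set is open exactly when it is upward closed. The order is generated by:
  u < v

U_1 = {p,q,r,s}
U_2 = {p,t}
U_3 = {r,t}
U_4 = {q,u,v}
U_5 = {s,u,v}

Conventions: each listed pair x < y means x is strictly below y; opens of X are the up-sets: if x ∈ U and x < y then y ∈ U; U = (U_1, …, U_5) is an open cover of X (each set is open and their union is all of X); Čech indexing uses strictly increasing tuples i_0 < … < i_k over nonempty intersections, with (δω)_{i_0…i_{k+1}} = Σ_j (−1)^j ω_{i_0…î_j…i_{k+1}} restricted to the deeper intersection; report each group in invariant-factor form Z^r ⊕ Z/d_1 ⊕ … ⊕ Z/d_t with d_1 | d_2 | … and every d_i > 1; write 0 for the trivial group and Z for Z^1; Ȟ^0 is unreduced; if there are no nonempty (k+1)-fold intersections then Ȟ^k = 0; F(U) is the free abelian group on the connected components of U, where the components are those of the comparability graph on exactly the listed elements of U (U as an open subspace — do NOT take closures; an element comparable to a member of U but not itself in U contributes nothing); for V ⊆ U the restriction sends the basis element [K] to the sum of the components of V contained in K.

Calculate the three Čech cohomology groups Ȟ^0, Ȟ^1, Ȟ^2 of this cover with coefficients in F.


Ȟ^0 = Z^6, Ȟ^1 = 0 and Ȟ^2 = 0

nerve of the cover:
  U12={p} U13={r} U14={q} U15={s} U23={t} U45={u,v}
components per intersection:
  U1: {p} {q} {r} {s}
  U2: {p} {t}
  U3: {r} {t}
  U4: {q} {u,v}
  U5: {s} {u,v}
  U12: {p}
  U13: {r}
  U14: {q}
  U15: {s}
  U23: {t}
  U45: {u,v}
C dims 12,6; δ0: rk 6, SNF 1^6
Ȟ^0 = (12 − 6) − 0 = 6, so Ȟ^0 ≅ Z^6
Ȟ^1 = (6 − 0) − 6 = 0, so Ȟ^1 ≅ 0
Ȟ^2 = (0 − 0) − 0 = 0, so Ȟ^2 ≅ 0


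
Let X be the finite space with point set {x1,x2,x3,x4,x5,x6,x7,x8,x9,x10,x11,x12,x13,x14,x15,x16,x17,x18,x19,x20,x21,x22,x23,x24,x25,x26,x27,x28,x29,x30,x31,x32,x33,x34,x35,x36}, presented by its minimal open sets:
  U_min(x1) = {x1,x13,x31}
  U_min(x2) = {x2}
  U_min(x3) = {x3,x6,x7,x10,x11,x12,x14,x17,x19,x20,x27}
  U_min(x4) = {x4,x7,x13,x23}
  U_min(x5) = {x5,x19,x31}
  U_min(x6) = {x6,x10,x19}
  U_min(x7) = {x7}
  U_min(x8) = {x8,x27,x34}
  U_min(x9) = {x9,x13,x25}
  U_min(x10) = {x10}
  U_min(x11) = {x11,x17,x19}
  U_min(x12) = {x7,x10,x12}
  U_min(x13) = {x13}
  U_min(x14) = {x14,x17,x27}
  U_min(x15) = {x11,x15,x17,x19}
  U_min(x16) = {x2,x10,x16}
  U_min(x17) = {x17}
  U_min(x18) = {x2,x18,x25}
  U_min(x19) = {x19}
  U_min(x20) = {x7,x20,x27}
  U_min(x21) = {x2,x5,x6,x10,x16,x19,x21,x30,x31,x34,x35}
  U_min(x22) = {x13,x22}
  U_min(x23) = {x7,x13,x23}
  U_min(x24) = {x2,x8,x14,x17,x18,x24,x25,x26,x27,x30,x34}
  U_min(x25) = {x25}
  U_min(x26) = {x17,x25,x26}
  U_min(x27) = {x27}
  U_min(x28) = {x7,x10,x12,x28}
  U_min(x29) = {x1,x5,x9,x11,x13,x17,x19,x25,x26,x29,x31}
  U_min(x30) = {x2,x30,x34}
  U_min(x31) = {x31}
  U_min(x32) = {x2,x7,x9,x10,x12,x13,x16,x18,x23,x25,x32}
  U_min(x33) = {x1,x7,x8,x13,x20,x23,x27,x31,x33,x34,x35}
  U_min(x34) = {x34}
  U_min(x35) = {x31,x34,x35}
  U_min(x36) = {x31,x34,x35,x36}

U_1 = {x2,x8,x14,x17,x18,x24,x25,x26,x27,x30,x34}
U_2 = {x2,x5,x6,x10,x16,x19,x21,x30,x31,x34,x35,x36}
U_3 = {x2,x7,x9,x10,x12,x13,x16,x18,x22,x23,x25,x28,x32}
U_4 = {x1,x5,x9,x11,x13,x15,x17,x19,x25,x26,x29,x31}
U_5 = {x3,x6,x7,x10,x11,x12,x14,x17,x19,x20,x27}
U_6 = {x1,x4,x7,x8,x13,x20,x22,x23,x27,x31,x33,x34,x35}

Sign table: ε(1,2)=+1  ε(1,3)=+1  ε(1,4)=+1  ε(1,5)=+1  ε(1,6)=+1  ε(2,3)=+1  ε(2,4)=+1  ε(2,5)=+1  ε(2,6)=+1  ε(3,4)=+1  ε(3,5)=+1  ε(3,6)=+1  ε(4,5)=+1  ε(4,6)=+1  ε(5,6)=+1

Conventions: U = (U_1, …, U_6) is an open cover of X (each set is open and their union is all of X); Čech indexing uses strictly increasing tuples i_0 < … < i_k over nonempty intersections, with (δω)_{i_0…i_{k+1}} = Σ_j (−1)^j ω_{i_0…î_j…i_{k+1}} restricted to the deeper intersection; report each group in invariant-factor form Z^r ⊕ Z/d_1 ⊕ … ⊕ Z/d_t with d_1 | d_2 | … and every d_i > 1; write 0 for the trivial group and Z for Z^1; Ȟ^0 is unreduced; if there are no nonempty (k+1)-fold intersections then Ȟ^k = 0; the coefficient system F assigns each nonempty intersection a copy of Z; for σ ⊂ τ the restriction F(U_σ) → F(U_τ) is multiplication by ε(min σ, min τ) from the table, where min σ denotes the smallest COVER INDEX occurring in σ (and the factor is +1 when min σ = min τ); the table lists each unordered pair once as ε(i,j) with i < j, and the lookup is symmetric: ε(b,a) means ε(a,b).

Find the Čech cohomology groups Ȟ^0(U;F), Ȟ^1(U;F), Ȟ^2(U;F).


nonempty intersections:
  U12={x2,x30,x34} U13={x2,x18,x25} U14={x17,x25,x26} U15={x14,x17,x27} U16={x8,x27,x34} U23={x2,x10,x16} U24={x5,x19,x31} U25={x6,x10,x19} U26={x31,x34,x35} U34={x9,x13,x25} U35={x7,x10,x12} U36={x7,x13,x22,x23} U45={x11,x17,x19} U46={x1,x13,x31} U56={x7,x20,x27}
  U123={x2} U126={x34} U134={x25} U145={x17} U156={x27} U235={x10} U245={x19} U246={x31} U346={x13} U356={x7}
C dims 6,15,10; δ0: rk 5, SNF 1^5; δ1: rk 10, SNF 1^9·2
Ȟ^0: (6−5)−0=1 ⇒ Z
Ȟ^1: (15−10)−5=0 ⇒ 0
Ȟ^2: (10−0)−10=0 plus torsion [2] ⇒ Z/2

Ȟ^0(U;F) ≅ Z, Ȟ^1(U;F) ≅ 0, Ȟ^2(U;F) ≅ Z/2


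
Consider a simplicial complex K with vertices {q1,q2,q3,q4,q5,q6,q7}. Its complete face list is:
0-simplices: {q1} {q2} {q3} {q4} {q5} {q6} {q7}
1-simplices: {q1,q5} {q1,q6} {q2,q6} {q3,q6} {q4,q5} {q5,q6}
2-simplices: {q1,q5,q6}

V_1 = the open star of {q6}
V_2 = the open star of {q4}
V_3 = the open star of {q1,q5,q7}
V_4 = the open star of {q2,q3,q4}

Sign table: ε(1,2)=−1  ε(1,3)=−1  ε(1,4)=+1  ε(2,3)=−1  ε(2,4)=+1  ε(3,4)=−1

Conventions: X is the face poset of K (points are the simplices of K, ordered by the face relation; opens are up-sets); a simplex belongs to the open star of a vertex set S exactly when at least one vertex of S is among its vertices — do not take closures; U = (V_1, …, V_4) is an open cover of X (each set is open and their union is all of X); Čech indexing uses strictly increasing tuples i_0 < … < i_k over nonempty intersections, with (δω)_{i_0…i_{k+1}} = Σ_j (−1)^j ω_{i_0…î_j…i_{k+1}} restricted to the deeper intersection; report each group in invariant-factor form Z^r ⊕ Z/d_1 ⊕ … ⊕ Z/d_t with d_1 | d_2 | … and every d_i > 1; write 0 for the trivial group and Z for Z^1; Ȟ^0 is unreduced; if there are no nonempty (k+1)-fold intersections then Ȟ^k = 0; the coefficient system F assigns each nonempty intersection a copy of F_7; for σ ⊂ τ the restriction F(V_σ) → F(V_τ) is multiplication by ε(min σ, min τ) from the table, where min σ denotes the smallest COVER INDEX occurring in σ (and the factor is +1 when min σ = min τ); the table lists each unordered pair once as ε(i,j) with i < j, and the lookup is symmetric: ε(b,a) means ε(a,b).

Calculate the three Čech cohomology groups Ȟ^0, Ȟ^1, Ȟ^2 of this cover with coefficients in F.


Ȟ^0 ≅ Z/7; Ȟ^1 ≅ Z/7; Ȟ^2 ≅ 0

nonempty intersections:
  V1={{q6},{q1,q6},{q2,q6},{q3,q6},{q5,q6},{q1,q5,q6}} V2={{q4},{q4,q5}} V3={{q1},{q5},{q7},{q1,q5},{q1,q6},{q4,q5},{q5,q6},{q1,q5,q6}} V4={{q2},{q3},{q4},{q2,q6},{q3,q6},{q4,q5}}
  V13={{q1,q6},{q5,q6},{q1,q5,q6}} V14={{q2,q6},{q3,q6}} V23={{q4,q5}} V24={{q4},{q4,q5}} V34={{q4,q5}}
  V234={{q4,q5}}
C dims 4,5,1; δ0: rk_F7 3; δ1: rk_F7 1
Ȟ^0: (4−3)−0=1 ⇒ Z/7
Ȟ^1: (5−1)−3=1 ⇒ Z/7
Ȟ^2: (1−0)−1=0 ⇒ 0


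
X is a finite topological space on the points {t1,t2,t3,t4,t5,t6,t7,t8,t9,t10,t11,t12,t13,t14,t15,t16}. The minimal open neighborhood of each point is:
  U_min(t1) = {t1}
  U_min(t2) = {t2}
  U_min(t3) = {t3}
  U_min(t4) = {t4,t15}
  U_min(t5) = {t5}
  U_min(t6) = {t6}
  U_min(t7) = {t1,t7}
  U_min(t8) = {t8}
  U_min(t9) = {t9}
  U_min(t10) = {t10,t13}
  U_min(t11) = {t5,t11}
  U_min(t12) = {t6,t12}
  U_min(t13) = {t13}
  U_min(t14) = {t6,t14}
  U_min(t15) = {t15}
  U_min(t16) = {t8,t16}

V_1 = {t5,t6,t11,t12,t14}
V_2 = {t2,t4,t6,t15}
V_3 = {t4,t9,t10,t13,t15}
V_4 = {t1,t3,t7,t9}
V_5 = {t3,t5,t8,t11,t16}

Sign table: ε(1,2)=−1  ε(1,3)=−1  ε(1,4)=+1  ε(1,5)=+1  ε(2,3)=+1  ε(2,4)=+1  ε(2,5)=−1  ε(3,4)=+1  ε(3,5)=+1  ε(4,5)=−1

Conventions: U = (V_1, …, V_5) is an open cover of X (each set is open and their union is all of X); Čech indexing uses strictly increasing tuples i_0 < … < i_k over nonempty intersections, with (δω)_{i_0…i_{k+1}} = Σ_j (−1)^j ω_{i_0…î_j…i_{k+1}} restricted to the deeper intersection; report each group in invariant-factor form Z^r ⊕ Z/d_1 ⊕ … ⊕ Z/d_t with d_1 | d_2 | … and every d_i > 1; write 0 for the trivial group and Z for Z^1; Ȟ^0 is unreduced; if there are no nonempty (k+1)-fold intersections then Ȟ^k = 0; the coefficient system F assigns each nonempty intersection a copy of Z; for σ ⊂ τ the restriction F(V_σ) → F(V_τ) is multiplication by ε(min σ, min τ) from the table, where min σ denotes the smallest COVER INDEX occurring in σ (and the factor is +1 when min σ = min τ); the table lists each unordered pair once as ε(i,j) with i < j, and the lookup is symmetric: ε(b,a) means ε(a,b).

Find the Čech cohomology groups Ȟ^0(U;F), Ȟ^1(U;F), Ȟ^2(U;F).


Ȟ^0(U;F) ≅ Z, Ȟ^1(U;F) ≅ Z, Ȟ^2(U;F) ≅ 0

nerve simplices:
  V12={t6} V15={t5,t11} V23={t4,t15} V34={t9} V45={t3}
C dims 5,5; δ0: rk 4, SNF 1^4
degree 0: 5−4−0 = 1 → Ȟ^0 ≅ Z
degree 1: 5−0−4 = 1 → Ȟ^1 ≅ Z
degree 2: 0−0−0 = 0 → Ȟ^2 ≅ 0


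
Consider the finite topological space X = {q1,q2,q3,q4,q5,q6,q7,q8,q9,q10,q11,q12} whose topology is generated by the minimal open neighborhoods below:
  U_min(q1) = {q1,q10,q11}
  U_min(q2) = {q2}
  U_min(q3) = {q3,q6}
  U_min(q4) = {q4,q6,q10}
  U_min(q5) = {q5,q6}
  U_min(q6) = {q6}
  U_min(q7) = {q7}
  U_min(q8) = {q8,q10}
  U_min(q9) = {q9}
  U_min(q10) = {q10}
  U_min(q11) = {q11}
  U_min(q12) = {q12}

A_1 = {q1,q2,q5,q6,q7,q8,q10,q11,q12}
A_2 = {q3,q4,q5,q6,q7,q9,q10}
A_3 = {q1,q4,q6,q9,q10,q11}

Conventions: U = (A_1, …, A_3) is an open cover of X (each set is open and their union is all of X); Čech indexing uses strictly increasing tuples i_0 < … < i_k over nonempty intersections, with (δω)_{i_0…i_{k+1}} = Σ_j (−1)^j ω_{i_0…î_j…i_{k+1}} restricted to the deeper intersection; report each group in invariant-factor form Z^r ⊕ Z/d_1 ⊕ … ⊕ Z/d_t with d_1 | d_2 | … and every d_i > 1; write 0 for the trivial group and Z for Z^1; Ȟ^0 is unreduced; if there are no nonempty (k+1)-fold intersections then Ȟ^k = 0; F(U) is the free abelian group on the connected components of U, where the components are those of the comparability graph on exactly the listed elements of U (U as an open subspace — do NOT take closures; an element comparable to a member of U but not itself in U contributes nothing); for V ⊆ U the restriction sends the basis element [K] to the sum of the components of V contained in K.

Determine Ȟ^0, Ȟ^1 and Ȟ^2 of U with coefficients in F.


nonempty intersections:
  A12={q5,q6,q7,q10} A13={q1,q6,q10,q11} A23={q4,q6,q9,q10}
  A123={q6,q10}
components per intersection:
  A1: {q1,q8,q10,q11} {q2} {q5,q6} {q7} {q12}
  A2: {q3,q4,q5,q6,q10} {q7} {q9}
  A3: {q1,q4,q6,q10,q11} {q9}
  A12: {q5,q6} {q7} {q10}
  A13: {q1,q10,q11} {q6}
  A23: {q4,q6,q10} {q9}
  A123: {q6} {q10}
C dims 10,7,2; δ0: rk 5, SNF 1^5; δ1: rk 2, SNF 1^2
Ȟ^0: (10−5)−0=5 ⇒ Z^5
Ȟ^1: (7−2)−5=0 ⇒ 0
Ȟ^2: (2−0)−2=0 ⇒ 0

Ȟ^0 ≅ Z^5, Ȟ^1 ≅ 0 and Ȟ^2 ≅ 0


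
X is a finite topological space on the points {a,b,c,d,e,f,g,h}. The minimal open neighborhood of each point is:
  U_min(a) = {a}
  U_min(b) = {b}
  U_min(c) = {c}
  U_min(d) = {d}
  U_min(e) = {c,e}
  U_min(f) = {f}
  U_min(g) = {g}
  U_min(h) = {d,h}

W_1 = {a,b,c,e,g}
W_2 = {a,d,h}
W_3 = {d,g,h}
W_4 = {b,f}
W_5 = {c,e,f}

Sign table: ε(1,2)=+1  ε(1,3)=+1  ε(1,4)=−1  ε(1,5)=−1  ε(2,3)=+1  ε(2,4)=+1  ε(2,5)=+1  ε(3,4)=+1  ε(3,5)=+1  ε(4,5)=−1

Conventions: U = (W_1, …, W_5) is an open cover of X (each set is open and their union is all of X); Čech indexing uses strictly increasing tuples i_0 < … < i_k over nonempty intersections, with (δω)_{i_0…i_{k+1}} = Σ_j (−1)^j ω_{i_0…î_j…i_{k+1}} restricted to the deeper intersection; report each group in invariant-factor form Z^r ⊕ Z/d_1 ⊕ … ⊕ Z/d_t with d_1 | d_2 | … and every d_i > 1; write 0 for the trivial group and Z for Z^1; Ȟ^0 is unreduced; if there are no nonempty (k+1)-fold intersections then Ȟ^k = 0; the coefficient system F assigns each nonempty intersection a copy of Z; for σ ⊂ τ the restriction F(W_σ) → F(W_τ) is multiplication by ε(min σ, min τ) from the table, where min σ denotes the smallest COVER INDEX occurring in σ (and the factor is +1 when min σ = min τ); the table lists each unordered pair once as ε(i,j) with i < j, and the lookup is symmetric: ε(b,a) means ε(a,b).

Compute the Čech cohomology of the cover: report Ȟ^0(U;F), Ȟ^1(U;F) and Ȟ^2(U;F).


Ȟ^0(U;F) ≅ 0; Ȟ^1(U;F) ≅ Z ⊕ Z/2; Ȟ^2(U;F) ≅ 0

cover nerve:
  W12={a} W13={g} W14={b} W15={c,e} W23={d,h} W45={f}
C dims 5,6; δ0: rk 5, SNF 1^4·2
Ȟ^0: (5−5)−0=0 ⇒ 0
Ȟ^1: (6−0)−5=1 plus torsion [2] ⇒ Z ⊕ Z/2
Ȟ^2: (0−0)−0=0 ⇒ 0


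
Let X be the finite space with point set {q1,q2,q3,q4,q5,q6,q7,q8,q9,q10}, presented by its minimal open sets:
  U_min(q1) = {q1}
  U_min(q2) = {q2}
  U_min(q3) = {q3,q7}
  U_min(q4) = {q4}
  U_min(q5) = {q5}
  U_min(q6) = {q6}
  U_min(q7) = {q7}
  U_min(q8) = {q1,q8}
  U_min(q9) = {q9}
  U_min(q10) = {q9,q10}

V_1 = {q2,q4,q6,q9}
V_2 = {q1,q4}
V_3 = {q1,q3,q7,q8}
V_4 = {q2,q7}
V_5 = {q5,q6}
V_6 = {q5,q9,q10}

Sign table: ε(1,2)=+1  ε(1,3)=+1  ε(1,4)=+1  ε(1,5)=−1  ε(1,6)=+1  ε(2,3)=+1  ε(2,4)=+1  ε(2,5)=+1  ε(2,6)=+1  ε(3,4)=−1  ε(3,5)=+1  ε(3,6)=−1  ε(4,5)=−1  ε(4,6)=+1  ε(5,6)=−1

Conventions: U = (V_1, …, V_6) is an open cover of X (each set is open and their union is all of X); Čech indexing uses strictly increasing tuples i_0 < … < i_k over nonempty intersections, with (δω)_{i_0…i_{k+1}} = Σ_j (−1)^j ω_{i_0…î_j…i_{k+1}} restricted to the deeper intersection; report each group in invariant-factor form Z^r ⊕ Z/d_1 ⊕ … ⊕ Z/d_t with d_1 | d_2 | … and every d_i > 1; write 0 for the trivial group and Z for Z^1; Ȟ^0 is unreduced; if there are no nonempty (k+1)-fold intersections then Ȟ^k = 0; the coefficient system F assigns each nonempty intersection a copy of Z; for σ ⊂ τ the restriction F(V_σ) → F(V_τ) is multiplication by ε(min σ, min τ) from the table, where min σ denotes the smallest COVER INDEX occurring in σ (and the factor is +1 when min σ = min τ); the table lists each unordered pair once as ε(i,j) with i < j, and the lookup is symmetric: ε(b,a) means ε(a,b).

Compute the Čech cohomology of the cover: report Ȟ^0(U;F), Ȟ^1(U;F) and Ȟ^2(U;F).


Ȟ^0 ≅ 0,  Ȟ^1 ≅ Z ⊕ Z/2,  Ȟ^2 ≅ 0

intersection data:
  V12={q4} V14={q2} V15={q6} V16={q9} V23={q1} V34={q7} V56={q5}
C dims 6,7; δ0: rk 6, SNF 1^5·2
Ȟ^0 = (6 − 6) − 0 = 0, so Ȟ^0 ≅ 0
Ȟ^1 = (7 − 0) − 6 = 1 plus torsion [2], so Ȟ^1 ≅ Z ⊕ Z/2
Ȟ^2 = (0 − 0) − 0 = 0, so Ȟ^2 ≅ 0


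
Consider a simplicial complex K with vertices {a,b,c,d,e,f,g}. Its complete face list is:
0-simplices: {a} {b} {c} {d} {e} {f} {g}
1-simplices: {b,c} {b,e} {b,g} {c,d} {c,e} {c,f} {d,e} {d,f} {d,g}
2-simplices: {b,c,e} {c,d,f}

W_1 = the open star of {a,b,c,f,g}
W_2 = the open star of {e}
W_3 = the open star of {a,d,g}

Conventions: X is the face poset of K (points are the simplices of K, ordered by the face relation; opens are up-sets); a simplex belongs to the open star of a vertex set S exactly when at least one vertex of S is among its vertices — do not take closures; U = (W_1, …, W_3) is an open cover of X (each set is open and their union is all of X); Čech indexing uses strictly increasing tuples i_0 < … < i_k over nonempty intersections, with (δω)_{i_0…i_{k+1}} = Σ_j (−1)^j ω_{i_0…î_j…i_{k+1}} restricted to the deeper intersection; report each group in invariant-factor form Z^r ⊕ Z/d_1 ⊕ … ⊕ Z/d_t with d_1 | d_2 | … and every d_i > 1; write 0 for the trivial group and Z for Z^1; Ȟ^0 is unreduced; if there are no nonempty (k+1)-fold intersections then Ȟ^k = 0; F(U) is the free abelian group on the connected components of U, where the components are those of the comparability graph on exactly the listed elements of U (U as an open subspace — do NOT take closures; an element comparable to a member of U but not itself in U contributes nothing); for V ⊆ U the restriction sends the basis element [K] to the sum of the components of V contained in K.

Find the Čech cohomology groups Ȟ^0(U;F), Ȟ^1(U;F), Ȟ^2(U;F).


nerve of the cover:
  W1={{a},{b},{c},{f},{g},{b,c},{b,e},{b,g},{c,d},{c,e},{c,f},{d,f},{d,g},{b,c,e},{c,d,f}} W2={{e},{b,e},{c,e},{d,e},{b,c,e}} W3={{a},{d},{g},{b,g},{c,d},{d,e},{d,f},{d,g},{c,d,f}}
  W12={{b,e},{c,e},{b,c,e}} W13={{a},{g},{b,g},{c,d},{d,f},{d,g},{c,d,f}} W23={{d,e}}
components per intersection:
  W1: {{a}} {{b},{c},{f},{g},{b,c},{b,e},{b,g},{c,d},{c,e},{c,f},{d,f},{d,g},{b,c,e},{c,d,f}}
  W2: {{e},{b,e},{c,e},{d,e},{b,c,e}}
  W3: {{a}} {{d},{g},{b,g},{c,d},{d,e},{d,f},{d,g},{c,d,f}}
  W12: {{b,e},{c,e},{b,c,e}}
  W13: {{a}} {{g},{b,g},{d,g}} {{c,d},{d,f},{c,d,f}}
  W23: {{d,e}}
C dims 5,5; δ0: rk 3, SNF 1^3
Ȟ^0 = (5 − 3) − 0 = 2, so Ȟ^0 ≅ Z^2
Ȟ^1 = (5 − 0) − 3 = 2, so Ȟ^1 ≅ Z^2
Ȟ^2 = (0 − 0) − 0 = 0, so Ȟ^2 ≅ 0

Ȟ^0 = Z^2; Ȟ^1 = Z^2; Ȟ^2 = 0


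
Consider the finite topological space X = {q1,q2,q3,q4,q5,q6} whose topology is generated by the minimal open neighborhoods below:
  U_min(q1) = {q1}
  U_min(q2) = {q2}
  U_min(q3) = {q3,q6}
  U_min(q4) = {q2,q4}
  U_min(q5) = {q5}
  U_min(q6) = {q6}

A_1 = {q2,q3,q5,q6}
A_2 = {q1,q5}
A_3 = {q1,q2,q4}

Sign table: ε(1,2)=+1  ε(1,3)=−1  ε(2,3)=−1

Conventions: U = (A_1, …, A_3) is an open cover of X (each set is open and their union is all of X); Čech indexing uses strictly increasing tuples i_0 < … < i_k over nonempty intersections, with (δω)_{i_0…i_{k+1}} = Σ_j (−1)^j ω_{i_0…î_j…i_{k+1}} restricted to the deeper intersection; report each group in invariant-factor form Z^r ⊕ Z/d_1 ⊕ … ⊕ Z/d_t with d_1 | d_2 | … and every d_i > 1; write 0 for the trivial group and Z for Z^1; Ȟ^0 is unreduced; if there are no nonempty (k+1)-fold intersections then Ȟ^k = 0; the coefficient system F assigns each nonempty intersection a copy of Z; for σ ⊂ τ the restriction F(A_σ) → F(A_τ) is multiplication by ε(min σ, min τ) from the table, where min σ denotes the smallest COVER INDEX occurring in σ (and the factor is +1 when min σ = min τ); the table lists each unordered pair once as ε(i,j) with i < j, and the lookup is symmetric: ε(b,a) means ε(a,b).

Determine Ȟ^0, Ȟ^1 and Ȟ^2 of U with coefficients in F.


intersection data:
  A12={q5} A13={q2} A23={q1}
C dims 3,3; δ0: rk 2, SNF 1^2
Ȟ^0 = (3 − 2) − 0 = 1, so Ȟ^0 ≅ Z
Ȟ^1 = (3 − 0) − 2 = 1, so Ȟ^1 ≅ Z
Ȟ^2 = (0 − 0) − 0 = 0, so Ȟ^2 ≅ 0

Ȟ^0 = Z, Ȟ^1 = Z and Ȟ^2 = 0


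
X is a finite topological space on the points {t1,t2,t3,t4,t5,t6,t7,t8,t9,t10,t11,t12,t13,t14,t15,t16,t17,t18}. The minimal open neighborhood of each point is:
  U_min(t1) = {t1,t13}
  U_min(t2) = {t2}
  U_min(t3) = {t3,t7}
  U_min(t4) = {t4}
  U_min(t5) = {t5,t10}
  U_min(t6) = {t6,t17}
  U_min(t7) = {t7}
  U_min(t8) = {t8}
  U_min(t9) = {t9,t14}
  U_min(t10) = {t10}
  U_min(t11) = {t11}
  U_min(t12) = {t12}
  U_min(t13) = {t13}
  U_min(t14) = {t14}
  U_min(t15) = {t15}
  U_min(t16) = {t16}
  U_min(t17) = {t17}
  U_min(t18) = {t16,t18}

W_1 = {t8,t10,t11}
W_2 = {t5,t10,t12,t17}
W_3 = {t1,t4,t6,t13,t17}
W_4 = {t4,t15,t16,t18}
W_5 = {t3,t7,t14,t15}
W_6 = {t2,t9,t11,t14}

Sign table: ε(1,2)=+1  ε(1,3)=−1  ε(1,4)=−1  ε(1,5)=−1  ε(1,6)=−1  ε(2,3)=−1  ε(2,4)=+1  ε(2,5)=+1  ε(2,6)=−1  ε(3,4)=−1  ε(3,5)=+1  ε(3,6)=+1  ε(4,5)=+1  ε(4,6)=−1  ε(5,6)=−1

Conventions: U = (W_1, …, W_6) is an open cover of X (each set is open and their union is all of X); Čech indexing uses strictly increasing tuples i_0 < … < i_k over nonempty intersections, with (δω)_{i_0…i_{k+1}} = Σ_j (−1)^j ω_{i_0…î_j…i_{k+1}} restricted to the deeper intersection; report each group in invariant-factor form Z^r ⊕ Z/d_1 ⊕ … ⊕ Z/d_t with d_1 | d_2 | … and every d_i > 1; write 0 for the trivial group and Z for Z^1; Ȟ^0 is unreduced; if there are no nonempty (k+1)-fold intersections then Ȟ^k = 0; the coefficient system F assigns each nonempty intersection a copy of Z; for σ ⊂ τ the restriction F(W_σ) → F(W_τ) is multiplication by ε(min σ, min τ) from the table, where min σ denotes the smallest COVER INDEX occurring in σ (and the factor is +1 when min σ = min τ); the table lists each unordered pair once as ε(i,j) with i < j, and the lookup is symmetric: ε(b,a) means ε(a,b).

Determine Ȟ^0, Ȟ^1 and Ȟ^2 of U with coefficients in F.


nonempty overlaps:
  W12={t10} W16={t11} W23={t17} W34={t4} W45={t15} W56={t14}
C dims 6,6; δ0: rk 5, SNF 1^5
degree 0: 6−5−0 = 1 → Ȟ^0 ≅ Z
degree 1: 6−0−5 = 1 → Ȟ^1 ≅ Z
degree 2: 0−0−0 = 0 → Ȟ^2 ≅ 0

Ȟ^0(U;F) ≅ Z, Ȟ^1(U;F) ≅ Z, Ȟ^2(U;F) ≅ 0


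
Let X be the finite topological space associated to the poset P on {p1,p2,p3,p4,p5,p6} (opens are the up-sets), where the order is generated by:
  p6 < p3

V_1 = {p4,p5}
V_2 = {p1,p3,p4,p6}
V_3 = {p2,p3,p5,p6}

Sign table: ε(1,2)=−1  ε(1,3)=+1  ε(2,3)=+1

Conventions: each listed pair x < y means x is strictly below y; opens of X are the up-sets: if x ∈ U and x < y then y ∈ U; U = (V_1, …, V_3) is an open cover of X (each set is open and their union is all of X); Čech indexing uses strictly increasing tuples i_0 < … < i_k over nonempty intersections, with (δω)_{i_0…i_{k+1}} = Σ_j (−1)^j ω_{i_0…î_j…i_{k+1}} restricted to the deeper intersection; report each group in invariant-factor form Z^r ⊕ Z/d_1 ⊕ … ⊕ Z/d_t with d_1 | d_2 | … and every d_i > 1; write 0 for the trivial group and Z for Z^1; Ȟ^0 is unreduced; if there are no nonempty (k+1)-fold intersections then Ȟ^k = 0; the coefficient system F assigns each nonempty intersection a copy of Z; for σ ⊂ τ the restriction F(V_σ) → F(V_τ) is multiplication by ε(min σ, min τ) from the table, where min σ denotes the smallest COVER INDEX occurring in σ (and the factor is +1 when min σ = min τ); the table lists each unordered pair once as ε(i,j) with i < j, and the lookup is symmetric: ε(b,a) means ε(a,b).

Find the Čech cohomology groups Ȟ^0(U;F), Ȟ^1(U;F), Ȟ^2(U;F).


intersection data:
  V12={p4} V13={p5} V23={p3,p6}
C dims 3,3; δ0: rk 3, SNF 1^2·2
Ȟ^0 = (3 − 3) − 0 = 0, so Ȟ^0 ≅ 0
Ȟ^1 = (3 − 0) − 3 = 0 plus torsion [2], so Ȟ^1 ≅ Z/2
Ȟ^2 = (0 − 0) − 0 = 0, so Ȟ^2 ≅ 0

Ȟ^0 ≅ 0, Ȟ^1 ≅ Z/2 and Ȟ^2 ≅ 0


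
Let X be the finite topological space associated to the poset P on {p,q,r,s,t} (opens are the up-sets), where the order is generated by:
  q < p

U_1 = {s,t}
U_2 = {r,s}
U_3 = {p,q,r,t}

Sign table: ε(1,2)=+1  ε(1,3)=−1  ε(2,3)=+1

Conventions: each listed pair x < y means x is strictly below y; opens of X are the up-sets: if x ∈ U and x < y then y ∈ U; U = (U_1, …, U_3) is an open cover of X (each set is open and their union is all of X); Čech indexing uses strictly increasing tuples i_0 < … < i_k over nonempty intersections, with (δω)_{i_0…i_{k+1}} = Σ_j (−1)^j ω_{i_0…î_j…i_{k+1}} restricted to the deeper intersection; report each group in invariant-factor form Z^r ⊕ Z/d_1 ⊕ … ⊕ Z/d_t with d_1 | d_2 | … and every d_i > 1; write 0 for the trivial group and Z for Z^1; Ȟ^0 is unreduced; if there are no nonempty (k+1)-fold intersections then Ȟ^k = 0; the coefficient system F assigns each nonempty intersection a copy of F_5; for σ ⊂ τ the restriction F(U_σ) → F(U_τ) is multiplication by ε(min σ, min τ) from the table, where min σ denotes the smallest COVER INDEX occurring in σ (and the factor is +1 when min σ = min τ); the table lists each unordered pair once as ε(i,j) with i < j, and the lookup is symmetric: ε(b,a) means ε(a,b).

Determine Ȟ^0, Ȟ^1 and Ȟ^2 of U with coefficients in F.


Ȟ^0 = 0, Ȟ^1 = 0, Ȟ^2 = 0

nonempty intersections:
  U12={s} U13={t} U23={r}
C dims 3,3; δ0: rk_F5 3
Ȟ^0: (3−3)−0=0 ⇒ 0
Ȟ^1: (3−0)−3=0 ⇒ 0
Ȟ^2: (0−0)−0=0 ⇒ 0


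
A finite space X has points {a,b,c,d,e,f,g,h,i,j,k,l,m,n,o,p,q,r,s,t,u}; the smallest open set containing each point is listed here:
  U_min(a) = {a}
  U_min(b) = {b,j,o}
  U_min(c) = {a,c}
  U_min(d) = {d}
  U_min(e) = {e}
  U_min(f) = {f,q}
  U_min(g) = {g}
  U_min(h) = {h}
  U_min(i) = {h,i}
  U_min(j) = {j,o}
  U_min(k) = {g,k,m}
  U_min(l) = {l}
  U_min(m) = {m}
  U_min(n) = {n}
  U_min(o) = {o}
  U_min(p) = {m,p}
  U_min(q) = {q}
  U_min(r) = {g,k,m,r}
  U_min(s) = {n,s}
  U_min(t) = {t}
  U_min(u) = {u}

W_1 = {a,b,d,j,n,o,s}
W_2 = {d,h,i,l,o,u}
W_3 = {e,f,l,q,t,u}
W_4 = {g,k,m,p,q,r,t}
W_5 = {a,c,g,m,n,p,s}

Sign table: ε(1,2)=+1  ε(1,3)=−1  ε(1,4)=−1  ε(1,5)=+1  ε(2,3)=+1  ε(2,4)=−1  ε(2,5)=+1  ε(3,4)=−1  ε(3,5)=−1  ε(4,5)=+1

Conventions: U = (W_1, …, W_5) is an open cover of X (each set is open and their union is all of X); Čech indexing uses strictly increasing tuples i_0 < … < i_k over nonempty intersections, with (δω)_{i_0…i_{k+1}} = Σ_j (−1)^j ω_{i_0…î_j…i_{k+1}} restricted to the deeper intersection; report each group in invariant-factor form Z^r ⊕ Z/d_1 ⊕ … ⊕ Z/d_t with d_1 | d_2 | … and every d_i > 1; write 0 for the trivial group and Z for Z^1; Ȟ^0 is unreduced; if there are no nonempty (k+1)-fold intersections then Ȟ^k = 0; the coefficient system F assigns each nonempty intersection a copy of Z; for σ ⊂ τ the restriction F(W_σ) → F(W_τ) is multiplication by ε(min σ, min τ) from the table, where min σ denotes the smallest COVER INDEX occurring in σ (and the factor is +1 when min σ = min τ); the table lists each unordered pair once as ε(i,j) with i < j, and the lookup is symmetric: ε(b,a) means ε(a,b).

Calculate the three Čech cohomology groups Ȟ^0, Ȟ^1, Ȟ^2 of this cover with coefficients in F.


Ȟ^0 ≅ 0, Ȟ^1 ≅ Z/2, Ȟ^2 ≅ 0

nerve of the cover:
  W12={d,o} W15={a,n,s} W23={l,u} W34={q,t} W45={g,m,p}
C dims 5,5; δ0: rk 5, SNF 1^4·2
Ȟ^0 = (5 − 5) − 0 = 0, so Ȟ^0 ≅ 0
Ȟ^1 = (5 − 0) − 5 = 0 plus torsion [2], so Ȟ^1 ≅ Z/2
Ȟ^2 = (0 − 0) − 0 = 0, so Ȟ^2 ≅ 0


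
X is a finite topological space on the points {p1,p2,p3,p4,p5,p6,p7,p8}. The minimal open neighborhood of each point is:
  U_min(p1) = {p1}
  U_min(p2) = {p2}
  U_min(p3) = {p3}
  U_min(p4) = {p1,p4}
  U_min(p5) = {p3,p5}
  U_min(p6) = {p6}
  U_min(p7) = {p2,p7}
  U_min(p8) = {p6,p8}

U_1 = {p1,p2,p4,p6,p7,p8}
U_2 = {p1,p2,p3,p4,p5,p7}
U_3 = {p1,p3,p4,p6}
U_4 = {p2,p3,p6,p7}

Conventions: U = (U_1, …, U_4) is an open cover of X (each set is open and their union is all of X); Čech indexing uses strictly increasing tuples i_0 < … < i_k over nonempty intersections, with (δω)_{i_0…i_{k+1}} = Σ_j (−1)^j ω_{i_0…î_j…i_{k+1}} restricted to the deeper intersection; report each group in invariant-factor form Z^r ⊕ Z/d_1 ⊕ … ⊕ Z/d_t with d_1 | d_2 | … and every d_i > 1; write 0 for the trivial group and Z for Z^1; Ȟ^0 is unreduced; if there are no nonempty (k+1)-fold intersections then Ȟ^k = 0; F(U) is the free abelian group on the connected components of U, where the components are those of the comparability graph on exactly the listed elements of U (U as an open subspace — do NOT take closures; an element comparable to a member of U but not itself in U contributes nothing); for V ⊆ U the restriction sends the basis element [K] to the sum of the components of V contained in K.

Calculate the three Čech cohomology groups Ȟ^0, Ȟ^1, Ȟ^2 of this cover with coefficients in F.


Ȟ^0 ≅ Z^4, Ȟ^1 ≅ 0 and Ȟ^2 ≅ 0

intersection data:
  U12={p1,p2,p4,p7} U13={p1,p4,p6} U14={p2,p6,p7} U23={p1,p3,p4} U24={p2,p3,p7} U34={p3,p6}
  U123={p1,p4} U124={p2,p7} U134={p6} U234={p3}
components per intersection:
  U1: {p1,p4} {p2,p7} {p6,p8}
  U2: {p1,p4} {p2,p7} {p3,p5}
  U3: {p1,p4} {p3} {p6}
  U4: {p2,p7} {p3} {p6}
  U12: {p1,p4} {p2,p7}
  U13: {p1,p4} {p6}
  U14: {p2,p7} {p6}
  U23: {p1,p4} {p3}
  U24: {p2,p7} {p3}
  U34: {p3} {p6}
  U123: {p1,p4}
  U124: {p2,p7}
  U134: {p6}
  U234: {p3}
C dims 12,12,4; δ0: rk 8, SNF 1^8; δ1: rk 4, SNF 1^4
Ȟ^0 = (12 − 8) − 0 = 4, so Ȟ^0 ≅ Z^4
Ȟ^1 = (12 − 4) − 8 = 0, so Ȟ^1 ≅ 0
Ȟ^2 = (4 − 0) − 4 = 0, so Ȟ^2 ≅ 0
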